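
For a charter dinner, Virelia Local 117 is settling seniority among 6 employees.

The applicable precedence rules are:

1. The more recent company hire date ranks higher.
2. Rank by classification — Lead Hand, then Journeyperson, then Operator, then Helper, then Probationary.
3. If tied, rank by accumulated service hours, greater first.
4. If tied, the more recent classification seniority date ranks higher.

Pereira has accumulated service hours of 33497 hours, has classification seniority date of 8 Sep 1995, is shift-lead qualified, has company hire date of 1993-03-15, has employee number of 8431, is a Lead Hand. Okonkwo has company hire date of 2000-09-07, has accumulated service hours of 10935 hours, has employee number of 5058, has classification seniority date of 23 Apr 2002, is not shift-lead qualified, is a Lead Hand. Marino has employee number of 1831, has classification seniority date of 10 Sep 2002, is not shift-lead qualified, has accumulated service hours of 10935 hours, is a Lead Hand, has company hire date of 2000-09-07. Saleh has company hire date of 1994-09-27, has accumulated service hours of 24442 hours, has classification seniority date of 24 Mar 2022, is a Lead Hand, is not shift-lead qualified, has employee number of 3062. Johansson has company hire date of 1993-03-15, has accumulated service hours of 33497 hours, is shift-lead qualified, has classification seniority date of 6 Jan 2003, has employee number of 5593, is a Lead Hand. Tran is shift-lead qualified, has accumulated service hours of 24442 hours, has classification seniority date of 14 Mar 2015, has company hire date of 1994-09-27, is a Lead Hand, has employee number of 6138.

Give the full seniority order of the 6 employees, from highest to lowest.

Marino, Okonkwo, Saleh, Tran, Johansson, Pereira

By company hire date (later first): Marino and Okonkwo (both 2000-09-07); then Saleh and Tran (both 1994-09-27); then Johansson and Pereira (both 1993-03-15).
Marino and Okonkwo are each Lead Hand, so the next rule applies.
Marino and Okonkwo both have accumulated service hours 10935 hours, so the next rule applies.
Among Marino and Okonkwo, by classification seniority date (later first): Marino (10 Sep 2002) before Okonkwo (23 Apr 2002).
Saleh and Tran are each Lead Hand, so the next rule applies.
Saleh and Tran both have accumulated service hours 24442 hours, so the next rule applies.
Among Saleh and Tran, by classification seniority date (later first): Saleh (24 Mar 2022) before Tran (14 Mar 2015).
Johansson and Pereira are each Lead Hand, so the next rule applies.
Johansson and Pereira both have accumulated service hours 33497 hours, so the next rule applies.
Among Johansson and Pereira, by classification seniority date (later first): Johansson (6 Jan 2003) before Pereira (8 Sep 1995).
Full order: Marino, Okonkwo, Saleh, Tran, Johansson, Pereira.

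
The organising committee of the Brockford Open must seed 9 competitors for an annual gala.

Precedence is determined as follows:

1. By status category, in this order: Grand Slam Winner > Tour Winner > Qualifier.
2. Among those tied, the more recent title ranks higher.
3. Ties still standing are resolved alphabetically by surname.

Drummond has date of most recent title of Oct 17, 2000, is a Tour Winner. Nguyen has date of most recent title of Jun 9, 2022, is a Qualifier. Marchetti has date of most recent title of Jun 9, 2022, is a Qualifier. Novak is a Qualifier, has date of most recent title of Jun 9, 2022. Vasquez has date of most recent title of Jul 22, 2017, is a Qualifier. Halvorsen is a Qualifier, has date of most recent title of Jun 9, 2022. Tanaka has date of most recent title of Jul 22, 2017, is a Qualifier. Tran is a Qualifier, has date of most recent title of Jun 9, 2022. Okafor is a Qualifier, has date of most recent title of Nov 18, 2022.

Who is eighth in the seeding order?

Tanaka

By status category: Drummond (Tour Winner); then Okafor, Halvorsen, Marchetti, Nguyen, Novak, Tran, Tanaka and Vasquez (Qualifier).
Among Okafor, Halvorsen, Marchetti, Nguyen, Novak, Tran, Tanaka and Vasquez, by date of most recent title (later first): Okafor (Nov 18, 2022) before Halvorsen, Marchetti, Nguyen, Novak and Tran (Jun 9, 2022) before Tanaka and Vasquez (Jul 22, 2017).
Among Halvorsen, Marchetti, Nguyen, Novak and Tran, alphabetically by surname: Halvorsen before Marchetti before Nguyen before Novak before Tran.
Among Tanaka and Vasquez, alphabetically by surname: Tanaka before Vasquez.
Order: Drummond, Okafor, Halvorsen, Marchetti, Nguyen, Novak, Tran, Tanaka, Vasquez.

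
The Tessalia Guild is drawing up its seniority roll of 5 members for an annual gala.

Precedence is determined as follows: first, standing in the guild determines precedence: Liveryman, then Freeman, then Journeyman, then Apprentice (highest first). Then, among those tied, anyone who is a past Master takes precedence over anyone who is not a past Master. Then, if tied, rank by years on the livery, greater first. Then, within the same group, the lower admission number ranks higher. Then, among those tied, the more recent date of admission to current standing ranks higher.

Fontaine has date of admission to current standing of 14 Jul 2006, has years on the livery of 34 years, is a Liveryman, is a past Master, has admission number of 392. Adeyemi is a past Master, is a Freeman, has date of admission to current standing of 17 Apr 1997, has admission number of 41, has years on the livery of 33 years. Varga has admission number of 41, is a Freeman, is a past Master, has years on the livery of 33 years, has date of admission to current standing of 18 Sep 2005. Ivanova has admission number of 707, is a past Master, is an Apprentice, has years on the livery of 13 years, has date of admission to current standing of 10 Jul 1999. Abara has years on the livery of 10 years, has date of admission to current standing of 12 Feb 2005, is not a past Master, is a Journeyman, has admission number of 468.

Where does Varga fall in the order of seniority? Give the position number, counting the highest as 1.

By standing in the guild: Fontaine (Liveryman); then Varga and Adeyemi (Freeman); then Abara (Journeyman); then Ivanova (Apprentice).
Varga and Adeyemi are each a past Master, so the next rule applies.
Varga and Adeyemi both have years on the livery 33 years, so the next rule applies.
Varga and Adeyemi both have admission number 41, so the next rule applies.
Among Varga and Adeyemi, by date of admission to current standing (later first): Varga (18 Sep 2005) before Adeyemi (17 Apr 1997).
Order: Fontaine, Varga, Adeyemi, Abara, Ivanova. So position 2.

2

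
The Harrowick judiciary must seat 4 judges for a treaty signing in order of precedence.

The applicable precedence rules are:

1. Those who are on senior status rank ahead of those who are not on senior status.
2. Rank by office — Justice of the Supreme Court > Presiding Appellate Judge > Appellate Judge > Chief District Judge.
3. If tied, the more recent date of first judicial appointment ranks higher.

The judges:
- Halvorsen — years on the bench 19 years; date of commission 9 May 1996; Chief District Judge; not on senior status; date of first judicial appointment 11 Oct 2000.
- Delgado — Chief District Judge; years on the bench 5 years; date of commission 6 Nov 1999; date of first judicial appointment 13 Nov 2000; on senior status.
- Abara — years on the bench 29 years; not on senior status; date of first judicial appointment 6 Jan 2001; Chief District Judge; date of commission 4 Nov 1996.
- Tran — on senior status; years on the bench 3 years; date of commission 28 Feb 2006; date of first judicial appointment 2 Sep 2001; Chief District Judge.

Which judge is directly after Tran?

By the first rule: Tran and Delgado (both on senior status); then Abara and Halvorsen (both not on senior status).
Tran and Delgado are each Chief District Judge, so the next rule applies.
Among Tran and Delgado, by date of first judicial appointment (later first): Tran (2 Sep 2001) before Delgado (13 Nov 2000).
Abara and Halvorsen are each Chief District Judge, so the next rule applies.
Among Abara and Halvorsen, by date of first judicial appointment (later first): Abara (6 Jan 2001) before Halvorsen (11 Oct 2000).
Order: Tran, Delgado, Abara, Halvorsen.

Delgado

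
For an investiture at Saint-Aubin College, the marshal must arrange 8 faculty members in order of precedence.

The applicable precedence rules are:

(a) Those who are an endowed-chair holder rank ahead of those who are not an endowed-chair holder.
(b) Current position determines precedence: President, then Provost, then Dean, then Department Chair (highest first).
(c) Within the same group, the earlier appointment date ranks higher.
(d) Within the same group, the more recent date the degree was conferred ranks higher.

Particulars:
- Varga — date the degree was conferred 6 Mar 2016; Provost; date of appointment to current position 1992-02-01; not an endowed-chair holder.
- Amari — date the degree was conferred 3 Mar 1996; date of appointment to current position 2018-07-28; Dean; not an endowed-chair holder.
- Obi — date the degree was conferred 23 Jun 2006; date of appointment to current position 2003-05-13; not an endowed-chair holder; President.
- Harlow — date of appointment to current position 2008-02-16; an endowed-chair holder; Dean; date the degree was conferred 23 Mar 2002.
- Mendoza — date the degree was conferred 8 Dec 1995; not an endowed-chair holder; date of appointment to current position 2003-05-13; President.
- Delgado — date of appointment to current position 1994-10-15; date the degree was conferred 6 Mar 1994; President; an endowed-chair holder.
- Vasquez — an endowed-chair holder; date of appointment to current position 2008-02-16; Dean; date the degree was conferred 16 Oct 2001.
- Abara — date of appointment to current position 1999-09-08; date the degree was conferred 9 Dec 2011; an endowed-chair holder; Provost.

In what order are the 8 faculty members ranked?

By the first rule: Delgado, Abara, Harlow and Vasquez (each an endowed-chair holder); then Obi, Mendoza, Varga and Amari (each not an endowed-chair holder).
Among Delgado, Abara, Harlow and Vasquez, by current position: Delgado (President) before Abara (Provost) before Harlow and Vasquez (Dean).
Harlow and Vasquez both have date of appointment to current position 2008-02-16, so the next rule applies.
Among Harlow and Vasquez, by date the degree was conferred (later first): Harlow (23 Mar 2002) before Vasquez (16 Oct 2001).
Among Obi, Mendoza, Varga and Amari, by current position: Obi and Mendoza (President) before Varga (Provost) before Amari (Dean).
Obi and Mendoza both have date of appointment to current position 2003-05-13, so the next rule applies.
Among Obi and Mendoza, by date the degree was conferred (later first): Obi (23 Jun 2006) before Mendoza (8 Dec 1995).
Full order: Delgado, Abara, Harlow, Vasquez, Obi, Mendoza, Varga, Amari.

Delgado, Abara, Harlow, Vasquez, Obi, Mendoza, Varga, Amari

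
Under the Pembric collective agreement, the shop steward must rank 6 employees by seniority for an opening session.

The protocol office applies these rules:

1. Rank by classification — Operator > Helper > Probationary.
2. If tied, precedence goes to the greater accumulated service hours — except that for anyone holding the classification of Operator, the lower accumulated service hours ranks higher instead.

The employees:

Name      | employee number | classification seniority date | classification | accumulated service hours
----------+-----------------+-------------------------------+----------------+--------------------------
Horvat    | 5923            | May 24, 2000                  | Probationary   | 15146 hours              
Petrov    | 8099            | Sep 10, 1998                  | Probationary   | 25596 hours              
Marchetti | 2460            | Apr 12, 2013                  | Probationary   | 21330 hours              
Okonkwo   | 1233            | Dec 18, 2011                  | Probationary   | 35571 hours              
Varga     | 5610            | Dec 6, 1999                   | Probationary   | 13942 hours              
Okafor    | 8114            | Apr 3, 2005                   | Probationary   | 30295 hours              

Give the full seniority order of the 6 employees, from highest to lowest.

Okonkwo, Okafor, Petrov, Marchetti, Horvat, Varga

By classification: Okonkwo, Okafor, Petrov, Marchetti, Horvat and Varga (Probationary).
Among Okonkwo, Okafor, Petrov, Marchetti, Horvat and Varga, by accumulated service hours (higher first): Okonkwo (35571 hours) before Okafor (30295 hours) before Petrov (25596 hours) before Marchetti (21330 hours) before Horvat (15146 hours) before Varga (13942 hours).
Full order: Okonkwo, Okafor, Petrov, Marchetti, Horvat, Varga.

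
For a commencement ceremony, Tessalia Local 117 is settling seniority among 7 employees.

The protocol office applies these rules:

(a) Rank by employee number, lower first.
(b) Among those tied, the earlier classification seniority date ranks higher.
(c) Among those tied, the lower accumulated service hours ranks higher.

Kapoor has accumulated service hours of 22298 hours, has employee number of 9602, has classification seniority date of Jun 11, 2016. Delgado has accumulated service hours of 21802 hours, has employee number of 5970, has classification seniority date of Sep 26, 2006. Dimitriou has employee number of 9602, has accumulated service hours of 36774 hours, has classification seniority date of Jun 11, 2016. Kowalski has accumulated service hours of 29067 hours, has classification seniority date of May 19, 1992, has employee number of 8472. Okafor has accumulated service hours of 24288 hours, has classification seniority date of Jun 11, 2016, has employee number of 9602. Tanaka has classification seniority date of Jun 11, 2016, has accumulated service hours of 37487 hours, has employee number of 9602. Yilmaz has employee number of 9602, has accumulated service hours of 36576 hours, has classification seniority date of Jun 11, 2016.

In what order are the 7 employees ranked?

Delgado, Kowalski, Kapoor, Okafor, Yilmaz, Dimitriou, Tanaka

By employee number (lower first): Delgado (5970); then Kowalski (8472); then Kapoor, Okafor, Yilmaz, Dimitriou and Tanaka (each 9602).
Kapoor, Okafor, Yilmaz, Dimitriou and Tanaka all have classification seniority date Jun 11, 2016, so the next rule applies.
Among Kapoor, Okafor, Yilmaz, Dimitriou and Tanaka, by accumulated service hours (lower first): Kapoor (22298 hours) before Okafor (24288 hours) before Yilmaz (36576 hours) before Dimitriou (36774 hours) before Tanaka (37487 hours).
Full order: Delgado, Kowalski, Kapoor, Okafor, Yilmaz, Dimitriou, Tanaka.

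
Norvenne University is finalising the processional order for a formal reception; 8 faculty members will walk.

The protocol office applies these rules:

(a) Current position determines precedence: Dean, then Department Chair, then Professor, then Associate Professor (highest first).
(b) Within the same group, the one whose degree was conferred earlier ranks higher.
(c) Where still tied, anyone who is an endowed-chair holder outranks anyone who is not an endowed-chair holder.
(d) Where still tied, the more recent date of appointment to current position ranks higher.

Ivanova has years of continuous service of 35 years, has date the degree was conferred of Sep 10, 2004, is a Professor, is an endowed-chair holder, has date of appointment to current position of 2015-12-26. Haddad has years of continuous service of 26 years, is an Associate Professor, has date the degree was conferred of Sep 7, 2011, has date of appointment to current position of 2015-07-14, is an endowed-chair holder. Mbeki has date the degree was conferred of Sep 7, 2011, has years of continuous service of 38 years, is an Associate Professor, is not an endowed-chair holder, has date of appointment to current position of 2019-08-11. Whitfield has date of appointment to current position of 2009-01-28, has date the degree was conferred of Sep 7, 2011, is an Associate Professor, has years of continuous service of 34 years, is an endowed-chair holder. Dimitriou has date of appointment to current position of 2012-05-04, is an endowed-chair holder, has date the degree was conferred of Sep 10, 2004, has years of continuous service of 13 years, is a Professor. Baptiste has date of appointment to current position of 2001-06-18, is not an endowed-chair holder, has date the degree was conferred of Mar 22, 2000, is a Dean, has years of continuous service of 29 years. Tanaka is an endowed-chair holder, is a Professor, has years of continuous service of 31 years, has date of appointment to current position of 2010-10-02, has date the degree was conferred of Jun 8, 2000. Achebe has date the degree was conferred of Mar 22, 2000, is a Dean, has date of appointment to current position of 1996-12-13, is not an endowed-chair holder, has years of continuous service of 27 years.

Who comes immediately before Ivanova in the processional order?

Tanaka

By current position: Baptiste and Achebe (Dean); then Tanaka, Ivanova and Dimitriou (Professor); then Haddad, Whitfield and Mbeki (Associate Professor).
Baptiste and Achebe both have date the degree was conferred Mar 22, 2000, so the next rule applies.
Baptiste and Achebe are each not an endowed-chair holder, so the next rule applies.
Among Baptiste and Achebe, by date of appointment to current position (later first): Baptiste (2001-06-18) before Achebe (1996-12-13).
Among Tanaka, Ivanova and Dimitriou, by date the degree was conferred (earlier first): Tanaka (Jun 8, 2000) before Ivanova and Dimitriou (Sep 10, 2004).
Ivanova and Dimitriou are each an endowed-chair holder, so the next rule applies.
Among Ivanova and Dimitriou, by date of appointment to current position (later first): Ivanova (2015-12-26) before Dimitriou (2012-05-04).
Haddad, Whitfield and Mbeki all have date the degree was conferred Sep 7, 2011, so the next rule applies.
Among Haddad, Whitfield and Mbeki, an endowed-chair holder before not an endowed-chair holder: Haddad and Whitfield (an endowed-chair holder) before Mbeki (not an endowed-chair holder).
Among Haddad and Whitfield, by date of appointment to current position (later first): Haddad (2015-07-14) before Whitfield (2009-01-28).
Order: Baptiste, Achebe, Tanaka, Ivanova, Dimitriou, Haddad, Whitfield, Mbeki.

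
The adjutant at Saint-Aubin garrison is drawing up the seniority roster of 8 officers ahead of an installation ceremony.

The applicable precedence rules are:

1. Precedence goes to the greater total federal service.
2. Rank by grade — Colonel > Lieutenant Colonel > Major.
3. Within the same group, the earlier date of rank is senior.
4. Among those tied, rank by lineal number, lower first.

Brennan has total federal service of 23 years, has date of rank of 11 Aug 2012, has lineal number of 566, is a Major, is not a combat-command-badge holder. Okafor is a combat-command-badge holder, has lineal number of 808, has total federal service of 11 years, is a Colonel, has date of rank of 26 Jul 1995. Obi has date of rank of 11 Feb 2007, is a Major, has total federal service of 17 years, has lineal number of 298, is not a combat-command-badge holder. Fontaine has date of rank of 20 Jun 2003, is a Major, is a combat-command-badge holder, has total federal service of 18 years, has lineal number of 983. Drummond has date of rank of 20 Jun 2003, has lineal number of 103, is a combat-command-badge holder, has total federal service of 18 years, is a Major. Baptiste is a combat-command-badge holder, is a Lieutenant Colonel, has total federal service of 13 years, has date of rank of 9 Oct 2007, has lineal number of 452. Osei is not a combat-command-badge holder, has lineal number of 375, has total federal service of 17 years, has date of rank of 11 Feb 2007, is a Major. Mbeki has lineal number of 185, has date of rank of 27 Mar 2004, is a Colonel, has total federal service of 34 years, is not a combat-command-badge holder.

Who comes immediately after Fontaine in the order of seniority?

By total federal service (higher first): Mbeki (34 years); then Brennan (23 years); then Drummond and Fontaine (both 18 years); then Obi and Osei (both 17 years); then Baptiste (13 years); then Okafor (11 years).
Drummond and Fontaine are each Major, so the next rule applies.
Drummond and Fontaine both have date of rank 20 Jun 2003, so the next rule applies.
Among Drummond and Fontaine, by lineal number (lower first): Drummond (103) before Fontaine (983).
Obi and Osei are each Major, so the next rule applies.
Obi and Osei both have date of rank 11 Feb 2007, so the next rule applies.
Among Obi and Osei, by lineal number (lower first): Obi (298) before Osei (375).
Order: Mbeki, Brennan, Drummond, Fontaine, Obi, Osei, Baptiste, Okafor.

Obi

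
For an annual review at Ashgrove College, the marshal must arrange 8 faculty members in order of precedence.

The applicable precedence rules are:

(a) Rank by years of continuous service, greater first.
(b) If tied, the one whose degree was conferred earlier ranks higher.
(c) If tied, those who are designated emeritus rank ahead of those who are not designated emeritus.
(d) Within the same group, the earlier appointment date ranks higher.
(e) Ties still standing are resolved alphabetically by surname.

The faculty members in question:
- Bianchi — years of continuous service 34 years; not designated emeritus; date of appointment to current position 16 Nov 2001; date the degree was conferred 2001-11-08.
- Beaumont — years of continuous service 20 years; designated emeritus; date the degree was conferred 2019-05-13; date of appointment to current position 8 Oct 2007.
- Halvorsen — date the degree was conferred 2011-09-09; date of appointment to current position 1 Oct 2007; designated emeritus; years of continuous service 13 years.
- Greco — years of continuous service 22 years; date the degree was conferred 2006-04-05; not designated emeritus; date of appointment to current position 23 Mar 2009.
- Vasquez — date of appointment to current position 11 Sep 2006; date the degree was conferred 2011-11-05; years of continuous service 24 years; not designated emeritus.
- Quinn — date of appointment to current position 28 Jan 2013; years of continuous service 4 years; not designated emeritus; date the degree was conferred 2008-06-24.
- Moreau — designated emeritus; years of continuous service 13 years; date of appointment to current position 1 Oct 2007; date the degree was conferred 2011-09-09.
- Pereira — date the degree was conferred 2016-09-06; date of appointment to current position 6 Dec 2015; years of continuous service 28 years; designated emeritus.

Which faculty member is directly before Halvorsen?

By years of continuous service (higher first): Bianchi (34 years); then Pereira (28 years); then Vasquez (24 years); then Greco (22 years); then Beaumont (20 years); then Halvorsen and Moreau (both 13 years); then Quinn (4 years).
Halvorsen and Moreau both have date the degree was conferred 2011-09-09, so the next rule applies.
Halvorsen and Moreau are each designated emeritus, so the next rule applies.
Halvorsen and Moreau both have date of appointment to current position 1 Oct 2007, so the next rule applies.
Among Halvorsen and Moreau, alphabetically by surname: Halvorsen before Moreau.
Order: Bianchi, Pereira, Vasquez, Greco, Beaumont, Halvorsen, Moreau, Quinn.

Beaumont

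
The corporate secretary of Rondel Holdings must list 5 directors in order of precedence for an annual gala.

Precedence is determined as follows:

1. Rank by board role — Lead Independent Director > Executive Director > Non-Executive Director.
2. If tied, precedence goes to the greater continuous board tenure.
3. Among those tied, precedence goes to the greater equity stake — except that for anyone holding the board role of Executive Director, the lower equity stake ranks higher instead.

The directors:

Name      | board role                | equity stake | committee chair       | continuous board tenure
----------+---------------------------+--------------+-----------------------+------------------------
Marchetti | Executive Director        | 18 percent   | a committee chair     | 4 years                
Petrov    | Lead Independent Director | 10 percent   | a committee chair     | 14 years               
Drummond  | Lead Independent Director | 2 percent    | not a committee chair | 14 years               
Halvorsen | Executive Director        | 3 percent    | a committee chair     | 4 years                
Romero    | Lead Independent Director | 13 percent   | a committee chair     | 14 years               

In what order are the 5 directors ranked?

Romero, Petrov, Drummond, Halvorsen, Marchetti

By board role: Romero, Petrov and Drummond (Lead Independent Director); then Halvorsen and Marchetti (Executive Director).
Romero, Petrov and Drummond all have continuous board tenure 14 years, so the next rule applies.
Among Romero, Petrov and Drummond, by equity stake (higher first): Romero (13 percent) before Petrov (10 percent) before Drummond (2 percent).
Halvorsen and Marchetti both have continuous board tenure 4 years, so the next rule applies.
Among Halvorsen and Marchetti, by equity stake (lower first) (reversed rule for this group): Halvorsen (3 percent) before Marchetti (18 percent).
Full order: Romero, Petrov, Drummond, Halvorsen, Marchetti.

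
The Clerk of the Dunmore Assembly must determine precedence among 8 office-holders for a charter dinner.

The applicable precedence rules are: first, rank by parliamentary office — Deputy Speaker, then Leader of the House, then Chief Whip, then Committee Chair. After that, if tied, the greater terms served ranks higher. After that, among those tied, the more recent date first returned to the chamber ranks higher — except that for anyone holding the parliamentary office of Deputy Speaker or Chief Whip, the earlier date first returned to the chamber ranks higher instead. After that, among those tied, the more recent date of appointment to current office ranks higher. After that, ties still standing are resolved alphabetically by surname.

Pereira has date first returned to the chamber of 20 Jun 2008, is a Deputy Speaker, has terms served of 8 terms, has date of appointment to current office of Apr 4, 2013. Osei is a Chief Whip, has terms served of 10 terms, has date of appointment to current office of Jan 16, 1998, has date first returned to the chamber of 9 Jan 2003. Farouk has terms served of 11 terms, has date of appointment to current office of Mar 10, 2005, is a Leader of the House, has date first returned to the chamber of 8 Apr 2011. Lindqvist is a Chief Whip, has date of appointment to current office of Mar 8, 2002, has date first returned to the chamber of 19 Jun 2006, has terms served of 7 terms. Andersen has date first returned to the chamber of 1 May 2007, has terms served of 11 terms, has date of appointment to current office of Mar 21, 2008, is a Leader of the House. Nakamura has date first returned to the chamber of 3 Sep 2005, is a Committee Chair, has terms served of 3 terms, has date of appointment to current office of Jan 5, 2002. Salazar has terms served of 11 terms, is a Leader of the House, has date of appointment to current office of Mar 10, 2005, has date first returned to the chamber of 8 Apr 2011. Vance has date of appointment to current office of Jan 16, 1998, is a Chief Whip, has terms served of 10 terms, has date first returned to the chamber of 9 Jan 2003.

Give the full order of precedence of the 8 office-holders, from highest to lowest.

By parliamentary office: Pereira (Deputy Speaker); then Farouk, Salazar and Andersen (Leader of the House); then Osei, Vance and Lindqvist (Chief Whip); then Nakamura (Committee Chair).
Farouk, Salazar and Andersen all have terms served 11 terms, so the next rule applies.
Among Farouk, Salazar and Andersen, by date first returned to the chamber (later first): Farouk and Salazar (8 Apr 2011) before Andersen (1 May 2007).
Farouk and Salazar both have date of appointment to current office Mar 10, 2005, so the next rule applies.
Among Farouk and Salazar, alphabetically by surname: Farouk before Salazar.
Among Osei, Vance and Lindqvist, by terms served (higher first): Osei and Vance (10 terms) before Lindqvist (7 terms).
Osei and Vance both have date first returned to the chamber 9 Jan 2003, so the next rule applies.
Osei and Vance both have date of appointment to current office Jan 16, 1998, so the next rule applies.
Among Osei and Vance, alphabetically by surname: Osei before Vance.
Full order: Pereira, Farouk, Salazar, Andersen, Osei, Vance, Lindqvist, Nakamura.

Pereira, Farouk, Salazar, Andersen, Osei, Vance, Lindqvist, Nakamura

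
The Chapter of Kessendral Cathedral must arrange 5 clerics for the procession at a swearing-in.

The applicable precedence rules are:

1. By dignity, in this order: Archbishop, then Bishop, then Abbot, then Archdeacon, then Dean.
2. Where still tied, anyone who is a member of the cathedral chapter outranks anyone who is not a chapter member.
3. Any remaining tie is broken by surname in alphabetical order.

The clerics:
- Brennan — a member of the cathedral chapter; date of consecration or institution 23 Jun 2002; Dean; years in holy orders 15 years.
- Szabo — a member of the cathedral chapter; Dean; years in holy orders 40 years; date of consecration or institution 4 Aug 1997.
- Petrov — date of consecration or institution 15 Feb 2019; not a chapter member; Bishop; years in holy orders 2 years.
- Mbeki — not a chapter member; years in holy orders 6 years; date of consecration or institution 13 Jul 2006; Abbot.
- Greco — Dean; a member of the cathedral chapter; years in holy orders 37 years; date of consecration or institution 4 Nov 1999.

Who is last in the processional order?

Szabo

By dignity: Petrov (Bishop); then Mbeki (Abbot); then Brennan, Greco and Szabo (Dean).
Brennan, Greco and Szabo are each a member of the cathedral chapter, so the next rule applies.
Among Brennan, Greco and Szabo, alphabetically by surname: Brennan before Greco before Szabo.
Order: Petrov, Mbeki, Brennan, Greco, Szabo.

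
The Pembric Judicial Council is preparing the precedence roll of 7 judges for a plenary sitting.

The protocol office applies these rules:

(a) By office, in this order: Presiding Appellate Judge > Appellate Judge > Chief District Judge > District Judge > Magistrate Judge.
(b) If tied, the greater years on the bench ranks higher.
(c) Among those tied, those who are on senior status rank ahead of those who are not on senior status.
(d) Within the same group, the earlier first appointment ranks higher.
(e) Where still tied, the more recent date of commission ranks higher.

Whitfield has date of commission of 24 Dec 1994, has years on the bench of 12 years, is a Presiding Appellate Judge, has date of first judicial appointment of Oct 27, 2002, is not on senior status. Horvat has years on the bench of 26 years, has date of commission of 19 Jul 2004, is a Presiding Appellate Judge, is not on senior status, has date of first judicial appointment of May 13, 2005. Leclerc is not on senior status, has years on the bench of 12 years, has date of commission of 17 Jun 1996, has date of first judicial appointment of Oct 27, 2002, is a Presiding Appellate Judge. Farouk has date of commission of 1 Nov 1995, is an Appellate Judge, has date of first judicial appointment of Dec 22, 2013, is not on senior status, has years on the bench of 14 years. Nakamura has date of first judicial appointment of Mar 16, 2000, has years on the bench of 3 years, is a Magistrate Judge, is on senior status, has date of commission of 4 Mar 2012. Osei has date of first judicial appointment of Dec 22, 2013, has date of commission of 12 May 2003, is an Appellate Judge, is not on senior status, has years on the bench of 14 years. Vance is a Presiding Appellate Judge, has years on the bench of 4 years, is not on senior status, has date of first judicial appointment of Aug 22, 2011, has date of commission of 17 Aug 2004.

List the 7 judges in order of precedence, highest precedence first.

Horvat, Leclerc, Whitfield, Vance, Osei, Farouk, Nakamura

By office: Horvat, Leclerc, Whitfield and Vance (Presiding Appellate Judge); then Osei and Farouk (Appellate Judge); then Nakamura (Magistrate Judge).
Among Horvat, Leclerc, Whitfield and Vance, by years on the bench (higher first): Horvat (26 years) before Leclerc and Whitfield (12 years) before Vance (4 years).
Leclerc and Whitfield are each not on senior status, so the next rule applies.
Leclerc and Whitfield both have date of first judicial appointment Oct 27, 2002, so the next rule applies.
Among Leclerc and Whitfield, by date of commission (later first): Leclerc (17 Jun 1996) before Whitfield (24 Dec 1994).
Osei and Farouk both have years on the bench 14 years, so the next rule applies.
Osei and Farouk are each not on senior status, so the next rule applies.
Osei and Farouk both have date of first judicial appointment Dec 22, 2013, so the next rule applies.
Among Osei and Farouk, by date of commission (later first): Osei (12 May 2003) before Farouk (1 Nov 1995).
Full order: Horvat, Leclerc, Whitfield, Vance, Osei, Farouk, Nakamura.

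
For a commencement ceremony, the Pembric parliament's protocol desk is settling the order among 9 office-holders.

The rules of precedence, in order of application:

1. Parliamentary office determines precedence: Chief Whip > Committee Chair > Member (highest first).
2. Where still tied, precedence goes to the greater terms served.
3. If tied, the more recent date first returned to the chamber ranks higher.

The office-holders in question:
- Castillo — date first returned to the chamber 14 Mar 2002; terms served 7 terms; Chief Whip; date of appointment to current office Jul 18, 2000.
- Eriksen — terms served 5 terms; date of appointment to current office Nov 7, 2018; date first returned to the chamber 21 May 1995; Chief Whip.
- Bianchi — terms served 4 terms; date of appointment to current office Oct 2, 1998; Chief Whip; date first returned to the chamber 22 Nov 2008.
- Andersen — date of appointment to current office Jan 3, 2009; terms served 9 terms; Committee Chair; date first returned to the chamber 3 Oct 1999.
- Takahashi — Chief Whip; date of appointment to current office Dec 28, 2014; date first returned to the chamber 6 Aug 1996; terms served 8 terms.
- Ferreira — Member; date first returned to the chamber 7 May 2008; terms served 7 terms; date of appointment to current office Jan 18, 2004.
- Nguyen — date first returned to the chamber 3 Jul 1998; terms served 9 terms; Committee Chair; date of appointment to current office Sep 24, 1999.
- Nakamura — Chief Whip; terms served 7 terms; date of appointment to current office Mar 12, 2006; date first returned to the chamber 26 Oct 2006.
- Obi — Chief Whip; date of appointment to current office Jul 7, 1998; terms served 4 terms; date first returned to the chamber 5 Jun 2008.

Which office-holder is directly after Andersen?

By parliamentary office: Takahashi, Nakamura, Castillo, Eriksen, Bianchi and Obi (Chief Whip); then Andersen and Nguyen (Committee Chair); then Ferreira (Member).
Among Takahashi, Nakamura, Castillo, Eriksen, Bianchi and Obi, by terms served (higher first): Takahashi (8 terms) before Nakamura and Castillo (7 terms) before Eriksen (5 terms) before Bianchi and Obi (4 terms).
Among Nakamura and Castillo, by date first returned to the chamber (later first): Nakamura (26 Oct 2006) before Castillo (14 Mar 2002).
Among Bianchi and Obi, by date first returned to the chamber (later first): Bianchi (22 Nov 2008) before Obi (5 Jun 2008).
Andersen and Nguyen both have terms served 9 terms, so the next rule applies.
Among Andersen and Nguyen, by date first returned to the chamber (later first): Andersen (3 Oct 1999) before Nguyen (3 Jul 1998).
Order: Takahashi, Nakamura, Castillo, Eriksen, Bianchi, Obi, Andersen, Nguyen, Ferreira.

Nguyen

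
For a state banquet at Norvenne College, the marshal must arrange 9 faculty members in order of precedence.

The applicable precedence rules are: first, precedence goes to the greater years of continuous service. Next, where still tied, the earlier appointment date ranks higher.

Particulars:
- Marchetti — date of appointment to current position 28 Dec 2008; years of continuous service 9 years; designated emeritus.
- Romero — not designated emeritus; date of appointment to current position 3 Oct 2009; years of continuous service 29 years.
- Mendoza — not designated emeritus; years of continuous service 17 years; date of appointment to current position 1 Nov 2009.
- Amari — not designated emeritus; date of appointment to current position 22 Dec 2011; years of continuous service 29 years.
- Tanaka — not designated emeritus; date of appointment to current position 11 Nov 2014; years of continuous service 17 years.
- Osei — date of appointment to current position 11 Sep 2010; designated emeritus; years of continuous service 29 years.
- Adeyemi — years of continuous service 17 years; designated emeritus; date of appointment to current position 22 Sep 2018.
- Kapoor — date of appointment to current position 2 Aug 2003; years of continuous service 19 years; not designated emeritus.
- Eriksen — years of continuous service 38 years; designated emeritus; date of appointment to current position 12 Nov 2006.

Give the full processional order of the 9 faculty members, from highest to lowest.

Eriksen, Romero, Osei, Amari, Kapoor, Mendoza, Tanaka, Adeyemi, Marchetti

By years of continuous service (higher first): Eriksen (38 years); then Romero, Osei and Amari (each 29 years); then Kapoor (19 years); then Mendoza, Tanaka and Adeyemi (each 17 years); then Marchetti (9 years).
Among Romero, Osei and Amari, by date of appointment to current position (earlier first): Romero (3 Oct 2009) before Osei (11 Sep 2010) before Amari (22 Dec 2011).
Among Mendoza, Tanaka and Adeyemi, by date of appointment to current position (earlier first): Mendoza (1 Nov 2009) before Tanaka (11 Nov 2014) before Adeyemi (22 Sep 2018).
Full order: Eriksen, Romero, Osei, Amari, Kapoor, Mendoza, Tanaka, Adeyemi, Marchetti.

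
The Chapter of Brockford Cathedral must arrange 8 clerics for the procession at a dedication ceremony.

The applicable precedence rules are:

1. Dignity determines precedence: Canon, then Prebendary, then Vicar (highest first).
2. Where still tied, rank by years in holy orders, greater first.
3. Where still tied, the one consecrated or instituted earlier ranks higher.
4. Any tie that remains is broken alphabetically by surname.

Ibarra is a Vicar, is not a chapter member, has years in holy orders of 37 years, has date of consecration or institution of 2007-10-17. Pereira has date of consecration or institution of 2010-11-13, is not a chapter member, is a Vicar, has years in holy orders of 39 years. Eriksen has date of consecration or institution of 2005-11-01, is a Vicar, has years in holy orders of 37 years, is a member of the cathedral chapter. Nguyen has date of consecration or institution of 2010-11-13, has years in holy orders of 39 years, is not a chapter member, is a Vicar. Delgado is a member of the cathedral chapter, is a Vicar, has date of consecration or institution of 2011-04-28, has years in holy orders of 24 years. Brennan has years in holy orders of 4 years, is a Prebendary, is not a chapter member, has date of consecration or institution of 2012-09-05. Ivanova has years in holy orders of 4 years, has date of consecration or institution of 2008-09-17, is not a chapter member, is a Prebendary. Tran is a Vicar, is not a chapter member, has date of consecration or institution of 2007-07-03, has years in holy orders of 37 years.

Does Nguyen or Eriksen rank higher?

Nguyen

By dignity: Ivanova and Brennan (Prebendary); then Nguyen, Pereira, Eriksen, Tran, Ibarra and Delgado (Vicar).
Ivanova and Brennan both have years in holy orders 4 years, so the next rule applies.
Among Ivanova and Brennan, by date of consecration or institution (earlier first): Ivanova (2008-09-17) before Brennan (2012-09-05).
Among Nguyen, Pereira, Eriksen, Tran, Ibarra and Delgado, by years in holy orders (higher first): Nguyen and Pereira (39 years) before Eriksen, Tran and Ibarra (37 years) before Delgado (24 years).
Nguyen and Pereira both have date of consecration or institution 2010-11-13, so the next rule applies.
Among Nguyen and Pereira, alphabetically by surname: Nguyen before Pereira.
Among Eriksen, Tran and Ibarra, by date of consecration or institution (earlier first): Eriksen (2005-11-01) before Tran (2007-07-03) before Ibarra (2007-10-17).
So Nguyen takes precedence.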